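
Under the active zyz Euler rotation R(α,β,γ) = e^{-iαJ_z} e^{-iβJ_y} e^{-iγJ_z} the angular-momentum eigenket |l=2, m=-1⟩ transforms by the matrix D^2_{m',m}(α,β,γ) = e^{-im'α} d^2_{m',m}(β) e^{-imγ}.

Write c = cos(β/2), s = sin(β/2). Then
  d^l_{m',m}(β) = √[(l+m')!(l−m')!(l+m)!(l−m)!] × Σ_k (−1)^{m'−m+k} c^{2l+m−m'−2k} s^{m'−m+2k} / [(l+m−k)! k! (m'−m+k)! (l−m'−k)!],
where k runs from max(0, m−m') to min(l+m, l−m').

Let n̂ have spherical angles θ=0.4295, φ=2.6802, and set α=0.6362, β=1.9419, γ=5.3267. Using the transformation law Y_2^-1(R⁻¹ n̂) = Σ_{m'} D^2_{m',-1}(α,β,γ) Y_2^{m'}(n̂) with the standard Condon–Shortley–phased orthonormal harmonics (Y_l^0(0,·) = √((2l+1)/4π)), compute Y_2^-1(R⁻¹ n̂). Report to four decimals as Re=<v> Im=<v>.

Need the full column D^2_{m',-1} for m'=−2..2 at α=0.6362, β=1.9419, γ=5.3267.
cos(β/2)=0.564516, sin(β/2)=0.825422
d^2_{-2,-1}: single k=1 term ⇒ +0.296985;  D = +0.282288+0.092269i
d^2_{-1,-1}: k∈[0..1] ⇒ +0.101556 -0.651367 = -0.549811;  D = -0.521851+0.173101i
d^2_{0,-1}: k∈[0..1] ⇒ -0.363731 +0.777643 = +0.413913;  D = +0.238577-0.338237i
d^2_{1,-1}: k∈[0..1] ⇒ +0.651367 -0.464200 = +0.187167;  D = -0.004097-0.187122i
d^2_{2,-1}: single k=0 term ⇒ -0.634943;  D = +0.388335+0.502343i
Y_2^{m'}(θ=0.4295,φ=2.6802) and Σ D·Y over m':
  (+0.2823+0.0923i)·(+0.0404+0.0534i)  (-0.5219+0.1731i)·(-0.2619-0.1302i)  (+0.2386-0.3382i)·(+0.4667+0.0000i)  (-0.0041-0.1871i)·(+0.2619-0.1302i)  (+0.3883+0.5023i)·(+0.0404-0.0534i)
Y_2^-1(R⁻¹ n̂) = +0.294133-0.165341i

Re=0.2941 Im=-0.1653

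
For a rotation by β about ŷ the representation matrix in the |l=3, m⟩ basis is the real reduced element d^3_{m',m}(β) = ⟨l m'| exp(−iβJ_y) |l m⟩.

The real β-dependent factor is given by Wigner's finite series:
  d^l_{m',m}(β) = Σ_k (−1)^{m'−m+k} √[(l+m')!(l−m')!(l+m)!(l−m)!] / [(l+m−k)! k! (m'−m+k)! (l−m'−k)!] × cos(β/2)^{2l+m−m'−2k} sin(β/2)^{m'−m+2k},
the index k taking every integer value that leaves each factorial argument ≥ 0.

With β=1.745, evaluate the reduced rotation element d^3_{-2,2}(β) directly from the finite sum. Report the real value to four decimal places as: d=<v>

d^3_{-2,2}(β=1.745) via Wigner's sum:
With c≡cos(β/2)=0.642914 and s≡sin(β/2)=0.765939, N=[1·120·120·1]^{1/2}=120.000000
The bounds max(0,m−m')=4 and min(l+m,l−m')=5 give 2 terms
  k=4: (−1)^0·120.0000/(24)·0.6429^2·0.7659^4 = +0.711297
  k=5: (−1)^1·120.0000/(120)·0.6429^0·0.7659^6 = -0.201913
d^3_{-2,2}(1.745) = +0.711297 -0.201913 = +0.509385

d=0.5094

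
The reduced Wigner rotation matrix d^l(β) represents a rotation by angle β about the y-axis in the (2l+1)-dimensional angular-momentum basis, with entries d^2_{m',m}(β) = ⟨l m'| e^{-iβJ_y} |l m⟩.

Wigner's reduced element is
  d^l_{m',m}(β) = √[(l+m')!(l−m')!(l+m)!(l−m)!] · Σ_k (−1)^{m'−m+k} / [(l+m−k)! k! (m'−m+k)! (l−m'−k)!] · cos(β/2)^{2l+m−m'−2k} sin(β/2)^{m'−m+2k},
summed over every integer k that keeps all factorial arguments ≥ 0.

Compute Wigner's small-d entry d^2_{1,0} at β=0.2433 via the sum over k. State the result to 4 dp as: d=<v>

d=-0.2864

d^2_{1,0}(β=0.2433) via Wigner's sum:
With c≡cos(β/2)=0.992610 and s≡sin(β/2)=0.121350, N=[6·1·2·2]^{1/2}=4.898979
Admissible k: 0..1 (factorial args all ≥0)
  k=0: (−1)^1·4.8990/(2)·0.9926^3·0.1214^1 = -0.290704
  k=1: (−1)^2·4.8990/(2)·0.9926^1·0.1214^3 = +0.004345
d^2_{1,0}(0.2433) = -0.290704 +0.004345 = -0.286360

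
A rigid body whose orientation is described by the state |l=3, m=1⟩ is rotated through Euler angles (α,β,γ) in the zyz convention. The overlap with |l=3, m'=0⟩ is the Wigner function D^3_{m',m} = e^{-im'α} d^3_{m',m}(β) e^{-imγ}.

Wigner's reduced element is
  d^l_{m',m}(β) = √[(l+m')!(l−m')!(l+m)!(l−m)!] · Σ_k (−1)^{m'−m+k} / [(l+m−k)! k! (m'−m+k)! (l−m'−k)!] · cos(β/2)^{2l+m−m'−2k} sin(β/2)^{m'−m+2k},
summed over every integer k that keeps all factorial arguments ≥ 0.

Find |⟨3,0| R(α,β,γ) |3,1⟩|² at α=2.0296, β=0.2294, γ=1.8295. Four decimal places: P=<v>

D^3_{0,1}(2.0296,0.2294,1.8295) = e^{-i·0·2.0296}·d^3_{0,1}(0.2294)·e^{-i·1·1.8295}. Compute d first:
c=cos(0.2294/2)=0.993429, s=sin(0.2294/2)=0.114449; N=√[6·6·24·2]=41.569219
k∈{1,2,3} keeps every argument non-negative
  k=1: (−1)^0·41.5692/(12)·0.9934^5·0.1144^1 = +0.383606
  k=2: (−1)^1·41.5692/(4)·0.9934^3·0.1144^3 = -0.015274
  k=3: (−1)^2·41.5692/(12)·0.9934^1·0.1144^5 = +0.000068
d^3_{0,1}(0.2294) = +0.383606 -0.015274 +0.000068 = +0.368400
|D^3_{0,1}|² = |d^3_{0,1}(β)|² = (+0.368400)² = 0.135719 (the z-rotation phases have unit modulus)

P=0.1357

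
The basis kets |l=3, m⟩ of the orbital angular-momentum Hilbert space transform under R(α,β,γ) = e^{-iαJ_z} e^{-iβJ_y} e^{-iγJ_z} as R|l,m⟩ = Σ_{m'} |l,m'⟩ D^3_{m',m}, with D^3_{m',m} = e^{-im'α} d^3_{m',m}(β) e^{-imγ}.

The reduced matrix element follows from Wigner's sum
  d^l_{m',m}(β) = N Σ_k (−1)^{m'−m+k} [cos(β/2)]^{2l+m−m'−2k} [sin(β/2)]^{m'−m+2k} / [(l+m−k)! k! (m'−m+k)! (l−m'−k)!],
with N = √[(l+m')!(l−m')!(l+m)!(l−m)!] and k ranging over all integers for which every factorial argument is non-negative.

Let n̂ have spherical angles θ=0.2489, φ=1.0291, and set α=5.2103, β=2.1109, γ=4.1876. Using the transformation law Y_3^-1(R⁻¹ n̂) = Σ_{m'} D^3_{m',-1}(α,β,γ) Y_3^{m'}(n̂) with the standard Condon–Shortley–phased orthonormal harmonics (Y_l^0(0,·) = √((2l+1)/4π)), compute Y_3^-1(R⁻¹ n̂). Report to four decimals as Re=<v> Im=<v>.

Need the full column D^3_{m',-1} for m'=−3..3 at α=5.2103, β=2.1109, γ=4.1876.
cos(β/2)=0.492836, sin(β/2)=0.870122
d^3_{-3,-1}: single k=2 term ⇒ +0.172988;  D = +0.097941+0.142592i
d^3_{-2,-1}: k∈[1..2] ⇒ +0.080001 -0.498745 = -0.418744;  D = +0.190029-0.373143i
d^3_{-1,-1}: k∈[0..2] ⇒ +0.014329 -0.357323 +0.835367 = +0.492373;  D = -0.492195+0.013232i
d^3_{0,-1}: k∈[0..2] ⇒ -0.087636 +0.819521 -0.851519 = -0.119634;  D = +0.059940+0.103534i
d^3_{1,-1}: k∈[0..2] ⇒ +0.267992 -1.113823 +0.433991 = -0.411839;  D = -0.214594+0.351512i
d^3_{2,-1}: k∈[0..1] ⇒ -0.498745 +0.777327 = +0.278582;  D = +0.278231+0.013975i
d^3_{3,-1}: single k=0 term ⇒ +0.539227;  D = +0.233440+0.486078i
Y_3^{m'}(θ=0.2489,φ=1.0291) and Σ D·Y over m':
  (+0.0979+0.1426i)·(-0.0062-0.0003i)  (+0.1900-0.3731i)·(-0.0281-0.0531i)  (-0.4922+0.0132i)·(+0.1517-0.2522i)  (+0.0599+0.1035i)·(+0.6136+0.0000i)  (-0.2146+0.3515i)·(-0.1517-0.2522i)  (+0.2782+0.0140i)·(-0.0281+0.0531i)  (+0.2334+0.4861i)·(+0.0062-0.0003i)
Y_3^-1(R⁻¹ n̂) = +0.053949+0.207247i

Re=0.0539 Im=0.2072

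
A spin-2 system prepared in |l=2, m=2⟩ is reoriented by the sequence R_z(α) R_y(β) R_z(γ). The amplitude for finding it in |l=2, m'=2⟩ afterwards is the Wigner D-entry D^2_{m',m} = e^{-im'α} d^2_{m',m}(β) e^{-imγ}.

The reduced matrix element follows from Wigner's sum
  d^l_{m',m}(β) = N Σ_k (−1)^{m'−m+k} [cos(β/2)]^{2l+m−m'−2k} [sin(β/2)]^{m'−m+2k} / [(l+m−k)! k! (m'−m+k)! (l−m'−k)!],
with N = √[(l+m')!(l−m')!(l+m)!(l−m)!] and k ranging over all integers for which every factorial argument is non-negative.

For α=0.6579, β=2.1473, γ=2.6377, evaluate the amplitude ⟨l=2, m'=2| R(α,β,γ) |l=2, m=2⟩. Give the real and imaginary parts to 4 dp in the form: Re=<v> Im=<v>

D^2_{2,2}(0.6579,2.1473,2.6377) = e^{-i·2·0.6579}·d^2_{2,2}(2.1473)·e^{-i·2·2.6377}. Compute d first:
c=cos(2.1473/2)=0.476919, s=sin(2.1473/2)=0.878947; N=√[24·1·24·1]=24.000000
k∈{0} keeps every argument non-negative
  k=0: (−1)^0·24.0000/(24)·0.4769^4·0.8789^0 = +0.051734
d^2_{2,2}(2.1473) = +0.051734
Phases: e^{-i·(2)·0.6579}=+0.252242-0.967664i, e^{-i·(2)·2.6377}=+0.533735+0.845652i ⇒ D=+0.049300-0.015684i

Re=0.0493 Im=-0.0157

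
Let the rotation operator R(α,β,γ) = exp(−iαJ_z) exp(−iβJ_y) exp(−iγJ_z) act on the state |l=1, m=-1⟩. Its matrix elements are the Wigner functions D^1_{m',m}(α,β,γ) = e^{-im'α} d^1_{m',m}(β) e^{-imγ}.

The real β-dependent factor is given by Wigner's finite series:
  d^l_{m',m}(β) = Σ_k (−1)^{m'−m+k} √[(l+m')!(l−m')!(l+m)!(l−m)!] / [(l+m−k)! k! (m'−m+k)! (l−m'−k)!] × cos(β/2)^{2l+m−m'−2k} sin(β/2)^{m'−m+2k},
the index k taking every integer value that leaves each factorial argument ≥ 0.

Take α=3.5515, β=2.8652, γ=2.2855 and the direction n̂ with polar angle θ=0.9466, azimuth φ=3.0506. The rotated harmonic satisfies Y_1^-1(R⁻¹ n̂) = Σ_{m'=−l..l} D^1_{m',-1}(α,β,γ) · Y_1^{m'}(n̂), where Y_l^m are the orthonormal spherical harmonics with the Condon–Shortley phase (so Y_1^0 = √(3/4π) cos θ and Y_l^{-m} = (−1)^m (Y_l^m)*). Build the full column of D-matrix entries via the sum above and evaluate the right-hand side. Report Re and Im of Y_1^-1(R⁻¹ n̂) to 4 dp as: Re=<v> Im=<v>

Re=0.0895 Im=-0.3085

Need the full column D^1_{m',-1} for m'=−1..1 at α=3.5515, β=2.8652, γ=2.2855.
cos(β/2)=0.137757, sin(β/2)=0.990466
d^1_{-1,-1}: single k=0 term ⇒ +0.018977;  D = +0.017119-0.008189i
d^1_{0,-1}: single k=0 term ⇒ -0.192960;  D = +0.126465-0.145740i
d^1_{1,-1}: single k=0 term ⇒ +0.981023;  D = +0.294404-0.935806i
Y_1^{m'}(θ=0.9466,φ=3.0506) and Σ D·Y over m':
  (+0.0171-0.0082i)·(-0.2792-0.0255i)  (+0.1265-0.1457i)·(+0.2856+0.0000i)  (+0.2944-0.9358i)·(+0.2792-0.0255i)
Y_1^-1(R⁻¹ n̂) = +0.089480-0.308531i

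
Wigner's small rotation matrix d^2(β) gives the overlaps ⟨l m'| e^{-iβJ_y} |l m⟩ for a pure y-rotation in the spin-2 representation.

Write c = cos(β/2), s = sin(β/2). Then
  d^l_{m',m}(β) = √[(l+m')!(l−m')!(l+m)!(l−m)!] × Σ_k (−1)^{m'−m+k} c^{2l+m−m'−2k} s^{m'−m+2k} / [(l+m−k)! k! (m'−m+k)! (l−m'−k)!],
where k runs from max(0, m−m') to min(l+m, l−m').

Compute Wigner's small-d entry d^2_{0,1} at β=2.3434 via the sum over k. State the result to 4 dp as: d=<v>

d=-0.6122

d^2_{0,1}(β=2.3434) via Wigner's sum:
c=cos(2.3434/2)=0.388586, s=sin(2.3434/2)=0.921413; N=√[2·2·6·1]=4.898979
The bounds max(0,m−m')=1 and min(l+m,l−m')=2 give 2 terms
  k=1: (−1)^0·4.8990/(2)·0.3886^3·0.9214^1 = +0.132431
  k=2: (−1)^1·4.8990/(2)·0.3886^1·0.9214^3 = -0.744603
d^2_{0,1}(2.3434) = +0.132431 -0.744603 = -0.612172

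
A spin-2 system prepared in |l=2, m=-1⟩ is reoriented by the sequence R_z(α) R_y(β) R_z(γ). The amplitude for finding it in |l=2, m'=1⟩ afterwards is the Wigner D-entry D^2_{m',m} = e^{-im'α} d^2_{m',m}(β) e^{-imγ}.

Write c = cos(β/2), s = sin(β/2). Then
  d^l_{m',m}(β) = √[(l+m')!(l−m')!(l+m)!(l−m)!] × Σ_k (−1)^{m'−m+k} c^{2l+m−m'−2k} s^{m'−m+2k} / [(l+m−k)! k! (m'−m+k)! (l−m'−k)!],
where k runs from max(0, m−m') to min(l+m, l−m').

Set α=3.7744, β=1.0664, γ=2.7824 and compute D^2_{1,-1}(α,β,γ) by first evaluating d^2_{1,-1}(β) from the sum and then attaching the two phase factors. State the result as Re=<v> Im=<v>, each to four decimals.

Re=0.2779 Im=-0.4253

First d^2_{1,-1}(β=1.0664), then the phase factors e^{-i(1)α} and e^{-i(-1)γ}:
c=cos(1.0664/2)=0.861185, s=sin(1.0664/2)=0.508292; N=√[6·1·1·6]=6.000000
Admissible k: 0..1 (factorial args all ≥0)
  k=0: (−1)^2·6.0000/(2)·0.8612^2·0.5083^2 = +0.574831
  k=1: (−1)^3·6.0000/(6)·0.8612^0·0.5083^4 = -0.066750
d^2_{1,-1}(1.0664) = +0.574831 -0.066750 = +0.508081
D = (-0.806370+0.591411i)·(+0.508081)·(-0.936181+0.351519i) = +0.277929-0.425326i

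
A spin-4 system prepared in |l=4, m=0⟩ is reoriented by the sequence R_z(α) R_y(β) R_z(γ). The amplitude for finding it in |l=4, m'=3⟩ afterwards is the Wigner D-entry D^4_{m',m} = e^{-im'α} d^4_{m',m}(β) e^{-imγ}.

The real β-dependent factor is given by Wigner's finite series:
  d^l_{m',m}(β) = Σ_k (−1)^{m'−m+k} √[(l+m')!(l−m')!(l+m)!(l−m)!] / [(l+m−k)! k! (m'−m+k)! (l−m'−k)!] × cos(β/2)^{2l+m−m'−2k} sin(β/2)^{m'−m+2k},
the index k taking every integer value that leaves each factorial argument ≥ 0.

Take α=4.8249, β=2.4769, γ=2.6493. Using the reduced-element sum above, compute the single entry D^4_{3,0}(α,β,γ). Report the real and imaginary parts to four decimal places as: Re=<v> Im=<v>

Re=-0.0905 Im=-0.2578

Split into d^4_{3,0}(β=2.4769) × two z-phases.
Half-angle: c=0.326262, s=0.945279. N=√(5040·1·24·24)=1703.830978
k∈{0,1} keeps every argument non-negative
  k=0: (−1)^3·1703.8310/(144)·0.3263^5·0.9453^3 = -0.036947
  k=1: (−1)^4·1703.8310/(144)·0.3263^3·0.9453^5 = +0.310144
d^4_{3,0}(2.4769) = -0.036947 +0.310144 = +0.273198
Phases: e^{-i·(3)·4.8249}=-0.331160-0.943574i, e^{-i·(0)·2.6493}=+1.000000+0.000000i ⇒ D=-0.090472-0.257782i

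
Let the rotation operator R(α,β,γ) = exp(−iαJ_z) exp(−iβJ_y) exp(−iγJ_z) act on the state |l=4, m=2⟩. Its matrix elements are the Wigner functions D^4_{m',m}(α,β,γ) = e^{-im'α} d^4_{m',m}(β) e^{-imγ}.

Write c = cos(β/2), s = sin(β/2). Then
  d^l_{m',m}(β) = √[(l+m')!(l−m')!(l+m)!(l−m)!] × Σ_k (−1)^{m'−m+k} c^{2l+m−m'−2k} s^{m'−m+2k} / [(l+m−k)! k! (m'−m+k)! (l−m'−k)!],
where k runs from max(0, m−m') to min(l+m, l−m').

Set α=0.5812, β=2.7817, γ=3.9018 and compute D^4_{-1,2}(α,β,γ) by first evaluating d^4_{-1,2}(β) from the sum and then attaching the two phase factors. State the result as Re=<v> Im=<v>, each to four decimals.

First d^4_{-1,2}(β=2.7817), then the phase factors e^{-i(-1)α} and e^{-i(2)γ}:
With c≡cos(β/2)=0.178977 and s≡sin(β/2)=0.983853, N=[6·120·720·2]^{1/2}=1018.233765
The bounds max(0,m−m')=3 and min(l+m,l−m')=5 give 3 terms
  k=3: (−1)^0·1018.2338/(72)·0.1790^5·0.9839^3 = +0.002473
  k=4: (−1)^1·1018.2338/(48)·0.1790^3·0.9839^5 = -0.112111
  k=5: (−1)^2·1018.2338/(240)·0.1790^1·0.9839^7 = +0.677556
d^4_{-1,2}(2.7817) = +0.002473 -0.112111 +0.677556 = +0.567919
D = (+0.835804+0.549027i)·(+0.567919)·(+0.050360-0.998731i) = +0.335312-0.458364i

Re=0.3353 Im=-0.4584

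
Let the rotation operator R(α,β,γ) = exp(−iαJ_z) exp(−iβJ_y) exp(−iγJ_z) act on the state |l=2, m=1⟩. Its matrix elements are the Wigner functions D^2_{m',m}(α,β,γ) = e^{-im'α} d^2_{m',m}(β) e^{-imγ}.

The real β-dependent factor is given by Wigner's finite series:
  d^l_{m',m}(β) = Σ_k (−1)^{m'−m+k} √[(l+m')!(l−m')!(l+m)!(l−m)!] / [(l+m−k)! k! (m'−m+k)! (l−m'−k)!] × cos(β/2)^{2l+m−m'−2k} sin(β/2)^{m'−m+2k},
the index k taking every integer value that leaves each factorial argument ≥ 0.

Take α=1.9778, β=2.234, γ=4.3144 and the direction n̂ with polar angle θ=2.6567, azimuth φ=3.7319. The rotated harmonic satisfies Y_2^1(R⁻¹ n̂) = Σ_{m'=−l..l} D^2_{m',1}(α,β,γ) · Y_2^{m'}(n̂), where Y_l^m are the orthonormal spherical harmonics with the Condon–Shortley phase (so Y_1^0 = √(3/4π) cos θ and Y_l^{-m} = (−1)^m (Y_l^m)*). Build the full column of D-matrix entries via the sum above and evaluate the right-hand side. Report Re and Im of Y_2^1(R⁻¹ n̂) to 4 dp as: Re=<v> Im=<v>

Re=0.2631 Im=-0.1894

Need the full column D^2_{m',1} for m'=−2..2 at α=1.9778, β=2.234, γ=4.3144.
cos(β/2)=0.438381, sin(β/2)=0.898789
d^2_{-2,1}: single k=3 term ⇒ +0.636583;  D = +0.596045-0.223537i
d^2_{-1,1}: k∈[2..3] ⇒ +0.465736 -0.652577 = -0.186841;  D = +0.129502+0.134679i
d^2_{0,1}: k∈[1..2] ⇒ +0.185476 -0.779652 = -0.594176;  D = +0.230282-0.547737i
d^2_{1,1}: k∈[0..1] ⇒ +0.036932 -0.465736 = -0.428804;  D = -0.428787+0.003865i
d^2_{2,1}: single k=0 term ⇒ -0.151441;  D = +0.061200+0.138524i
Y_2^{m'}(θ=2.6567,φ=3.7319) and Σ D·Y over m':
  (+0.5960-0.2235i)·(+0.0319-0.0776i)  (+0.1295+0.1347i)·(+0.2647-0.1773i)  (+0.2303-0.5477i)·(+0.4252+0.0000i)  (-0.4288+0.0039i)·(-0.2647-0.1773i)  (+0.0612+0.1385i)·(+0.0319+0.0776i)
Y_2^1(R⁻¹ n̂) = +0.263129-0.189437i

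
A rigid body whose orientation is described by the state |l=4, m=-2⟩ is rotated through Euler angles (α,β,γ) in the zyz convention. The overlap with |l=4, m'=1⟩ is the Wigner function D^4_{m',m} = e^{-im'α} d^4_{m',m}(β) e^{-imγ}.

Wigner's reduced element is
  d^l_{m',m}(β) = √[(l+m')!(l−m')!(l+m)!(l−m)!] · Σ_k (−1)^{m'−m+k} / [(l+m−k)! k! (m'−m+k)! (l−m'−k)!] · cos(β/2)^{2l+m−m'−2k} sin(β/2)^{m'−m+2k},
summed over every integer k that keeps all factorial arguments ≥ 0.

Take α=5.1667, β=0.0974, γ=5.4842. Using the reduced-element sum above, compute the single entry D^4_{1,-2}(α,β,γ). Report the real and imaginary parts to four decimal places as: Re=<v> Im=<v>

D^4_{1,-2}(5.1667,0.0974,5.4842) = e^{-i·1·5.1667}·d^4_{1,-2}(0.0974)·e^{-i·-2·5.4842}. Compute d first:
Half-angle: c=0.998814, s=0.048681. N=√(120·6·2·720)=1018.233765
k∈{0,1,2} keeps every argument non-negative
  k=0: (−1)^3·1018.2338/(72)·0.9988^5·0.0487^3 = -0.001622
  k=1: (−1)^4·1018.2338/(48)·0.9988^3·0.0487^5 = +0.000006
  k=2: (−1)^5·1018.2338/(240)·0.9988^1·0.0487^7 = -0.000000
d^4_{1,-2}(0.0974) = -0.001622 +0.000006 -0.000000 = -0.001616
Attach z-rotation phases: D = e^{-i(1)(5.1667)}·(-0.001616)·e^{-i(-2)(5.4842)} = -0.001432+0.000748i

Re=-0.0014 Im=0.0007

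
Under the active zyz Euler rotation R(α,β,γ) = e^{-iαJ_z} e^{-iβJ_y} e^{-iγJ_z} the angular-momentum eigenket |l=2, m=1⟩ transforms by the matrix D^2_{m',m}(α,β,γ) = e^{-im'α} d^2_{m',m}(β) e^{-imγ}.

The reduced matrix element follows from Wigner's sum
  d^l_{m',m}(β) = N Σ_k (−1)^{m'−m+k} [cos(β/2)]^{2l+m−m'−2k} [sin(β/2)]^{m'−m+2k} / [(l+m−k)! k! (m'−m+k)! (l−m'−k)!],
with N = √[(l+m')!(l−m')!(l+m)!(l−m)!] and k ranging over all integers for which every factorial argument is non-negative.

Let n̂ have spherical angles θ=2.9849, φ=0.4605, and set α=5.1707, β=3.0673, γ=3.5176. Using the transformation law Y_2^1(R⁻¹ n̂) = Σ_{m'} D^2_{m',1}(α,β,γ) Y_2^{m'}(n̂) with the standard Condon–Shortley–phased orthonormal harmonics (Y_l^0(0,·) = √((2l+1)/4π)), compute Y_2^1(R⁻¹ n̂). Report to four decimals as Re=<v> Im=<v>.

Re=0.0957 Im=0.0899

Need the full column D^2_{m',1} for m'=−2..2 at α=5.1707, β=3.0673, γ=3.5176.
cos(β/2)=0.037138, sin(β/2)=0.999310
d^2_{-2,1}: single k=3 term ⇒ +0.074122;  D = +0.063552+0.038148i
d^2_{-1,1}: k∈[2..3] ⇒ +0.004132 -0.997243 = -0.993112;  D = +0.081644-0.989750i
d^2_{0,1}: k∈[1..2] ⇒ +0.000125 -0.090780 = -0.090655;  D = +0.084322-0.033289i
d^2_{1,1}: k∈[0..1] ⇒ +0.000002 -0.004132 = -0.004130;  D = +0.003060+0.002774i
d^2_{2,1}: single k=0 term ⇒ -0.000102;  D = -0.000028+0.000098i
Y_2^{m'}(θ=2.9849,φ=0.4605) and Σ D·Y over m':
  (+0.0636+0.0381i)·(+0.0057-0.0075i)  (+0.0816-0.9897i)·(-0.1067+0.0529i)  (+0.0843-0.0333i)·(+0.6077+0.0000i)  (+0.0031+0.0028i)·(+0.1067+0.0529i)  (-0.0000+0.0001i)·(+0.0057+0.0075i)
Y_2^1(R⁻¹ n̂) = +0.095739+0.089871i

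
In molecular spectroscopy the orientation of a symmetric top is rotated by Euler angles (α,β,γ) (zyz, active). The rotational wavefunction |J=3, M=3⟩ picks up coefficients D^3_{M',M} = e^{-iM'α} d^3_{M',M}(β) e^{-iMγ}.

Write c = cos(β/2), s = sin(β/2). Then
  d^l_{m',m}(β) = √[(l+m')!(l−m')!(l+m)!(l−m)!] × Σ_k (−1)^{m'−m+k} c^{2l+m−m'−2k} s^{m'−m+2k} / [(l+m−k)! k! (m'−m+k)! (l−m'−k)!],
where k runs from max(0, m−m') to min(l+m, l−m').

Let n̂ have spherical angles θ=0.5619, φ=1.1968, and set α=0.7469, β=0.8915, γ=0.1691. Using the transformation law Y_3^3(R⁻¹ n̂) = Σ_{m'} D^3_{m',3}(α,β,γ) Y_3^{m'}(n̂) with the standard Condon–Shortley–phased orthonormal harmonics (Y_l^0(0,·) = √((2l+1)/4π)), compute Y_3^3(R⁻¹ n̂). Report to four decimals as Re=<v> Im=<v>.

Need the full column D^3_{m',3} for m'=−3..3 at α=0.7469, β=0.8915, γ=0.1691.
cos(β/2)=0.902288, sin(β/2)=0.431135
d^3_{-3,3}: single k=6 term ⇒ +0.006422;  D = -0.001040+0.006337i
d^3_{-2,3}: single k=5 term ⇒ +0.032922;  D = +0.018160+0.027460i
d^3_{-1,3}: single k=4 term ⇒ +0.108940;  D = +0.105828+0.025853i
d^3_{0,3}: single k=3 term ⇒ +0.263262;  D = +0.230107-0.127898i
d^3_{1,3}: single k=2 term ⇒ +0.477146;  D = +0.148552-0.453432i
d^3_{2,3}: single k=1 term ⇒ +0.631558;  D = -0.263453-0.573985i
d^3_{3,3}: single k=0 term ⇒ +0.539597;  D = -0.498338-0.206940i
Y_3^{m'}(θ=0.5619,φ=1.1968) and Σ D·Y over m':
  (-0.0010+0.0063i)·(-0.0569+0.0274i)  (+0.0182+0.0275i)·(-0.1800-0.1670i)  (+0.1058+0.0259i)·(+0.1623-0.4136i)  (+0.2301-0.1279i)·(+0.1834+0.0000i)  (+0.1486-0.4534i)·(-0.1623-0.4136i)  (-0.2635-0.5740i)·(-0.1800+0.1670i)  (-0.4983-0.2069i)·(+0.0569+0.0274i)
Y_3^3(R⁻¹ n̂) = -0.019810-0.025333i

Re=-0.0198 Im=-0.0253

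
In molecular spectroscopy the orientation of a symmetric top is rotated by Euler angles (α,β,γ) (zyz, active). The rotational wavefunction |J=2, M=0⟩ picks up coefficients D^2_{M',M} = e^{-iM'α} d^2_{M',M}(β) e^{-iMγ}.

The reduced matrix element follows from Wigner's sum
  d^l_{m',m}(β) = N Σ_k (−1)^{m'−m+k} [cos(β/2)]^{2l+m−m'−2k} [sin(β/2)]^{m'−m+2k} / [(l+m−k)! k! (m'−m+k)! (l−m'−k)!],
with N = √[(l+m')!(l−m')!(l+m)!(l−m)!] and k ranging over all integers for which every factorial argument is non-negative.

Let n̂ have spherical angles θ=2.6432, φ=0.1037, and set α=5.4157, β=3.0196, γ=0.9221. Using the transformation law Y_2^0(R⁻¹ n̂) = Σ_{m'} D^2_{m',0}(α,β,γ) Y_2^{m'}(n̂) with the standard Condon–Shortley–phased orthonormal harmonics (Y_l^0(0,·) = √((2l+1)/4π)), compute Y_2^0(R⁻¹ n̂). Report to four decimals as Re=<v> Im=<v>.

Re=0.4590 Im=0.0000

Need the full column D^2_{m',0} for m'=−2..2 at α=5.4157, β=3.0196, γ=0.9221.
cos(β/2)=0.060959, sin(β/2)=0.998140
d^2_{-2,0}: single k=2 term ⇒ +0.009068;  D = -0.001482-0.008946i
d^2_{-1,0}: k∈[1..2] ⇒ +0.000554 -0.148486 = -0.147932;  D = -0.095674+0.112828i
d^2_{0,0}: k∈[0..2] ⇒ +0.000014 -0.014809 +0.992582 = +0.977787;  D = +0.977787+0.000000i
d^2_{1,0}: k∈[0..1] ⇒ -0.000554 +0.148486 = +0.147932;  D = +0.095674+0.112828i
d^2_{2,0}: single k=0 term ⇒ +0.009068;  D = -0.001482+0.008946i
Y_2^{m'}(θ=2.6432,φ=0.1037) and Σ D·Y over m':
  (-0.0015-0.0089i)·(+0.0864-0.0182i)  (-0.0957+0.1128i)·(-0.3226+0.0336i)  (+0.9778+0.0000i)·(+0.4146+0.0000i)  (+0.0957+0.1128i)·(+0.3226+0.0336i)  (-0.0015+0.0089i)·(+0.0864+0.0182i)
Y_2^0(R⁻¹ n̂) = +0.458951+0.000000i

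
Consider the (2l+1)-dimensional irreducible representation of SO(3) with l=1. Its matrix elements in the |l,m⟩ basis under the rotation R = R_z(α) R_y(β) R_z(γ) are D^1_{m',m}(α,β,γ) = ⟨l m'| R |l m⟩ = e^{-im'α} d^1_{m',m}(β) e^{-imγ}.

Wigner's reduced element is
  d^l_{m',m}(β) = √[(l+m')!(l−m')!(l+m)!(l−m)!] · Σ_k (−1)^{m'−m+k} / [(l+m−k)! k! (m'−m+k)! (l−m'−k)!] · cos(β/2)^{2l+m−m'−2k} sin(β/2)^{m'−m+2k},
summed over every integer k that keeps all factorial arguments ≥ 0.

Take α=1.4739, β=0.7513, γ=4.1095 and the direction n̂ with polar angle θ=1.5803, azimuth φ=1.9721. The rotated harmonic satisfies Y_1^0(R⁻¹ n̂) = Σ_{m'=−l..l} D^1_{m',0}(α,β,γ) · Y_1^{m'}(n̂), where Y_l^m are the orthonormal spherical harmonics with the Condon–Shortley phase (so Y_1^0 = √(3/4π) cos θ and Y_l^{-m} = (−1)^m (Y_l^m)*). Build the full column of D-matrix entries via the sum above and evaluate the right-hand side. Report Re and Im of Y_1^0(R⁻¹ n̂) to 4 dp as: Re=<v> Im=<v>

Re=0.2896 Im=0.0000

Need the full column D^1_{m',0} for m'=−1..1 at α=1.4739, β=0.7513, γ=4.1095.
cos(β/2)=0.930269, sin(β/2)=0.366877
d^1_{-1,0}: single k=1 term ⇒ +0.482664;  D = +0.046695+0.480400i
d^1_{0,0}: k∈[0..1] ⇒ +0.865401 -0.134599 = +0.730802;  D = +0.730802+0.000000i
d^1_{1,0}: single k=0 term ⇒ -0.482664;  D = -0.046695+0.480400i
Y_1^{m'}(θ=1.5803,φ=1.9721) and Σ D·Y over m':
  (+0.0467+0.4804i)·(-0.1350-0.3180i)  (+0.7308+0.0000i)·(-0.0046+0.0000i)  (-0.0467+0.4804i)·(+0.1350-0.3180i)
Y_1^0(R⁻¹ n̂) = +0.289568+0.000000i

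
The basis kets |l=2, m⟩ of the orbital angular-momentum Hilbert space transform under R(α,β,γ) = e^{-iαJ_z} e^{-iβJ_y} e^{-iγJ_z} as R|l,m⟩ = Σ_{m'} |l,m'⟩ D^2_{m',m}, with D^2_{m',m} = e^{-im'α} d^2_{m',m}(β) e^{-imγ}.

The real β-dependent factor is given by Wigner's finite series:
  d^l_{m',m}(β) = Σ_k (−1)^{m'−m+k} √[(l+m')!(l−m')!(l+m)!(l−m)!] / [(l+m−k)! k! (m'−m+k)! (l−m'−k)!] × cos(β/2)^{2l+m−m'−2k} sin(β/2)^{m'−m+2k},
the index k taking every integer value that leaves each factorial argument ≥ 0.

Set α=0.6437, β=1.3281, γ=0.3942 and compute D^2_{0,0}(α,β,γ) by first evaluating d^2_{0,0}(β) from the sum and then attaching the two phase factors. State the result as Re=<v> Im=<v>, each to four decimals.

D^2_{0,0}(0.6437,1.3281,0.3942) = e^{-i·0·0.6437}·d^2_{0,0}(1.3281)·e^{-i·0·0.3942}. Compute d first:
c=cos(1.3281/2)=0.787503, s=sin(1.3281/2)=0.616311; N=√[2·2·2·2]=4.000000
Admissible k: 0..2 (factorial args all ≥0)
  k=0: (−1)^0·4.0000/(4)·0.7875^4·0.6163^0 = +0.384599
  k=1: (−1)^1·4.0000/(1)·0.7875^2·0.6163^2 = -0.942246
  k=2: (−1)^2·4.0000/(4)·0.7875^0·0.6163^4 = +0.144278
d^2_{0,0}(1.3281) = +0.384599 -0.942246 +0.144278 = -0.413369
Attach z-rotation phases: D = e^{-i(0)(0.6437)}·(-0.413369)·e^{-i(0)(0.3942)} = -0.413369+0.000000i

Re=-0.4134 Im=0.0000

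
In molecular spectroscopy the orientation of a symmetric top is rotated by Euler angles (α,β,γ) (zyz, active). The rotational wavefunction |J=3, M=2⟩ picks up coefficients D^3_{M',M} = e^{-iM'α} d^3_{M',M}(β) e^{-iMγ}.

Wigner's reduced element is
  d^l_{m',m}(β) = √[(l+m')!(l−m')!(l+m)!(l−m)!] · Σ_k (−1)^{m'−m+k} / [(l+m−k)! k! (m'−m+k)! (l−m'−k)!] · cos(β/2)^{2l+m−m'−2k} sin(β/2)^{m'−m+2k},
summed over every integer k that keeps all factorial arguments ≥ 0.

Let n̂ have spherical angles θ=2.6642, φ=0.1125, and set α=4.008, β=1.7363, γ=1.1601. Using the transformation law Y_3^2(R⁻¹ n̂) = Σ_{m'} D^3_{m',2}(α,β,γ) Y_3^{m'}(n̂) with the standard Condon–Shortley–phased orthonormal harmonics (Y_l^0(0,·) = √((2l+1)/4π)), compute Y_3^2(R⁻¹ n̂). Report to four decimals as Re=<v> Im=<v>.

Re=0.0178 Im=0.1809

Need the full column D^3_{m',2} for m'=−3..3 at α=4.008, β=1.7363, γ=1.1601.
cos(β/2)=0.646239, sin(β/2)=0.763135
d^3_{-3,2}: single k=5 term ⇒ +0.409709;  D = -0.393863-0.112840i
d^3_{-2,2}: k∈[4..5] ⇒ +0.708209 -0.197518 = +0.510691;  D = +0.425096-0.283018i
d^3_{-1,2}: k∈[3..4] ⇒ +0.758602 -0.528932 = +0.229670;  D = -0.026811+0.228100i
d^3_{0,2}: k∈[2..3] ⇒ +0.556336 -0.775805 = -0.219469;  D = +0.149503+0.160672i
d^3_{1,2}: k∈[1..2] ⇒ +0.272000 -0.758602 = -0.486602;  D = -0.486109+0.021897i
d^3_{2,2}: k∈[0..1] ⇒ +0.072838 -0.507863 = -0.435024;  D = +0.266506-0.343833i
d^3_{3,2}: single k=0 term ⇒ -0.210690;  D = +0.043309+0.206191i
Y_3^{m'}(θ=2.6642,φ=0.1125) and Σ D·Y over m':
  (-0.3939-0.1128i)·(+0.0382-0.0134i)  (+0.4251-0.2830i)·(-0.1868+0.0428i)  (-0.0268+0.2281i)·(+0.4345-0.0491i)  (+0.1495+0.1607i)·(-0.3130+0.0000i)  (-0.4861+0.0219i)·(-0.4345-0.0491i)  (+0.2665-0.3438i)·(-0.1868-0.0428i)  (+0.0433+0.2062i)·(-0.0382-0.0134i)
Y_3^2(R⁻¹ n̂) = +0.017784+0.180855i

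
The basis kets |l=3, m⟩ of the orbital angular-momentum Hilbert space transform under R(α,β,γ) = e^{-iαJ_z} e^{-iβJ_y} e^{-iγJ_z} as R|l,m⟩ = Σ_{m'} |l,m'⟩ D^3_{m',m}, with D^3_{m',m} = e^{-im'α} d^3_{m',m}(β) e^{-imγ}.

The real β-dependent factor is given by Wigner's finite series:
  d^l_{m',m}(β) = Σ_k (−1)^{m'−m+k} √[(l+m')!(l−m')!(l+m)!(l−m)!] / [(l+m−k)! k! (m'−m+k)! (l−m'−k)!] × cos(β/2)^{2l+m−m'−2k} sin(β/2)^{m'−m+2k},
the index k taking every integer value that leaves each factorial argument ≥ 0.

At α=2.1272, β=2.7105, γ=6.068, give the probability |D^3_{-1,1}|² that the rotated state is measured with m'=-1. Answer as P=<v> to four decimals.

P=0.3000

Split into d^3_{-1,1}(β=2.7105) × two z-phases.
With c≡cos(β/2)=0.213881 and s≡sin(β/2)=0.976860, N=[2·24·24·2]^{1/2}=48.000000
Admissible k: 2..4 (factorial args all ≥0)
  k=2: (−1)^0·48.0000/(8)·0.2139^4·0.9769^2 = +0.011981
  k=3: (−1)^1·48.0000/(6)·0.2139^2·0.9769^4 = -0.333245
  k=4: (−1)^2·48.0000/(48)·0.2139^0·0.9769^6 = +0.868947
d^3_{-1,1}(2.7105) = +0.011981 -0.333245 +0.868947 = +0.547683
|D^3_{-1,1}|² = |d^3_{-1,1}(β)|² = (+0.547683)² = 0.299957 (the z-rotation phases have unit modulus)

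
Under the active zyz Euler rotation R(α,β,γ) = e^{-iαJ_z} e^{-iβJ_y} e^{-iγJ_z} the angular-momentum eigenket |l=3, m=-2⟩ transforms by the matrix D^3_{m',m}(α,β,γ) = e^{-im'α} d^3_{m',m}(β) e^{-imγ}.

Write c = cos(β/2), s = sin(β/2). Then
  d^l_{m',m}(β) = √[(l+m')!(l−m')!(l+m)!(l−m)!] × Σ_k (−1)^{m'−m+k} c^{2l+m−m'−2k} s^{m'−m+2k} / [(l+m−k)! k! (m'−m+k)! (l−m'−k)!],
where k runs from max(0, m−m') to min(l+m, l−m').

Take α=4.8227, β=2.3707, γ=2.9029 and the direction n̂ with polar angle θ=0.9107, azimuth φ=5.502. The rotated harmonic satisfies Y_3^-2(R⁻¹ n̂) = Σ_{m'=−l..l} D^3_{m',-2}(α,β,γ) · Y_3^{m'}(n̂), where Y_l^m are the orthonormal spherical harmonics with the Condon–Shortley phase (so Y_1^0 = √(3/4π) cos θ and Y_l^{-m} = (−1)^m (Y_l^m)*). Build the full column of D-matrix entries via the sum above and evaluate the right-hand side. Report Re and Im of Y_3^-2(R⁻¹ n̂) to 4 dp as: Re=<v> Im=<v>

Need the full column D^3_{m',-2} for m'=−3..3 at α=4.8227, β=2.3707, γ=2.9029.
cos(β/2)=0.375973, sin(β/2)=0.926631
d^3_{-3,-2}: single k=1 term ⇒ +0.017052;  D = +0.002488+0.016869i
d^3_{-2,-2}: k∈[0..1] ⇒ +0.002824 -0.085785 = -0.082960;  D = +0.080240-0.021068i
d^3_{-1,-2}: k∈[0..1] ⇒ -0.022013 +0.267436 = +0.245422;  D = -0.088079-0.229072i
d^3_{0,-2}: k∈[0..1] ⇒ +0.093972 -0.570821 = -0.476849;  D = -0.423537+0.219092i
d^3_{1,-2}: k∈[0..1] ⇒ -0.267436 +0.812250 = +0.544815;  D = +0.302070+0.453406i
d^3_{2,-2}: k∈[0..1] ⇒ +0.521086 -0.633053 = -0.111967;  D = +0.085781-0.071960i
d^3_{3,-2}: single k=0 term ⇒ -0.629166;  D = +0.454967+0.434575i
Y_3^{m'}(θ=0.9107,φ=5.502) and Σ D·Y over m':
  (+0.0025+0.0169i)·(-0.1436+0.1472i)  (+0.0802-0.0211i)·(+0.0033+0.3910i)  (-0.0881-0.2291i)·(+0.1595+0.1582i)  (-0.4235+0.2191i)·(-0.2563+0.0000i)  (+0.3021+0.4534i)·(-0.1595+0.1582i)  (+0.0858-0.0720i)·(+0.0033-0.3910i)  (+0.4550+0.4346i)·(+0.1436+0.1472i)
Y_3^-2(R⁻¹ n̂) = -0.010046-0.006317i

Re=-0.0100 Im=-0.0063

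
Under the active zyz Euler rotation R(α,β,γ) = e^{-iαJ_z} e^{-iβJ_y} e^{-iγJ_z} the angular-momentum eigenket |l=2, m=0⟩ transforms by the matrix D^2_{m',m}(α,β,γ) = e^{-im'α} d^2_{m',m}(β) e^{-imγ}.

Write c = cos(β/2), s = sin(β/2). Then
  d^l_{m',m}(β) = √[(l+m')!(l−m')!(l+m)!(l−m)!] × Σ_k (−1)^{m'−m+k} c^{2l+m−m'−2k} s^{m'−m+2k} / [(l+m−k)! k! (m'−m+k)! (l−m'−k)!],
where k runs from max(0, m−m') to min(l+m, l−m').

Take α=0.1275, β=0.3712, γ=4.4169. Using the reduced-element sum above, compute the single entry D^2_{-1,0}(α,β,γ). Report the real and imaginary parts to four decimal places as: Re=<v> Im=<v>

D^2_{-1,0}(0.1275,0.3712,4.4169) = e^{-i·-1·0.1275}·d^2_{-1,0}(0.3712)·e^{-i·0·4.4169}. Compute d first:
With c≡cos(β/2)=0.982826 and s≡sin(β/2)=0.184536, N=[1·6·2·2]^{1/2}=4.898979
Admissible k: 1..2 (factorial args all ≥0)
  k=1: (−1)^0·4.8990/(2)·0.9828^3·0.1845^1 = +0.429128
  k=2: (−1)^1·4.8990/(2)·0.9828^1·0.1845^3 = -0.015129
d^2_{-1,0}(0.3712) = +0.429128 -0.015129 = +0.413999
D = (+0.991883+0.127155i)·(+0.413999)·(+1.000000+0.000000i) = +0.410639+0.052642i

Re=0.4106 Im=0.0526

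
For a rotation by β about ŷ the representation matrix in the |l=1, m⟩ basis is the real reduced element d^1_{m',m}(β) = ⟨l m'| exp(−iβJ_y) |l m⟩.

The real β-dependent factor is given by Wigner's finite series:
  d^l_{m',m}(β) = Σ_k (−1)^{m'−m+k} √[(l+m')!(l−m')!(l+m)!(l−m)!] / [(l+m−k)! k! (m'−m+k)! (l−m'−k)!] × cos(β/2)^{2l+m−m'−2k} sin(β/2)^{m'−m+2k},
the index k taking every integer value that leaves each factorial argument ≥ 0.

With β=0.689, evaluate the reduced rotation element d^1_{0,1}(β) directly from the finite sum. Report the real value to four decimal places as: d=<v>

d=0.4496

d^1_{0,1}(β=0.689) via Wigner's sum:
c=cos(0.689/2)=0.941244, s=sin(0.689/2)=0.337726; N=√[1·1·2·1]=1.414214
The bounds max(0,m−m')=1 and min(l+m,l−m')=1 give 1 term
  k=1: (−1)^0·1.4142/(1)·0.9412^1·0.3377^1 = +0.449554
d^1_{0,1}(0.689) = +0.449554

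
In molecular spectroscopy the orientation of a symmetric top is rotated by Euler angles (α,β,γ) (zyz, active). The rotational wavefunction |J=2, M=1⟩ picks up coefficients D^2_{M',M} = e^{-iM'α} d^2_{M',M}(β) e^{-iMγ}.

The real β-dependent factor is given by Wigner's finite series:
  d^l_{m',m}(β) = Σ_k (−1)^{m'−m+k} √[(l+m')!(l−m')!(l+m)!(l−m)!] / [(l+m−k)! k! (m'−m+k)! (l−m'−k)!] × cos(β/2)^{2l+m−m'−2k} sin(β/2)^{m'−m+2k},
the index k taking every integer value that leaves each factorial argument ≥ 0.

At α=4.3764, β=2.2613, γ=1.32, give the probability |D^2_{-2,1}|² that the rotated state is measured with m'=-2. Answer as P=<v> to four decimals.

Split into d^2_{-2,1}(β=2.2613) × two z-phases.
Half-angle: c=0.426072, s=0.904689. N=√(1·24·6·1)=12.000000
k: max(0,(1)−(-2))=3 … min(2+(1),2−(-2))=3
  k=3: (−1)^0·12.0000/(6)·0.4261^1·0.9047^3 = +0.630974
d^2_{-2,1}(2.2613) = +0.630974
|D^2_{-2,1}|² = |d^2_{-2,1}(β)|² = (+0.630974)² = 0.398128 (the z-rotation phases have unit modulus)

P=0.3981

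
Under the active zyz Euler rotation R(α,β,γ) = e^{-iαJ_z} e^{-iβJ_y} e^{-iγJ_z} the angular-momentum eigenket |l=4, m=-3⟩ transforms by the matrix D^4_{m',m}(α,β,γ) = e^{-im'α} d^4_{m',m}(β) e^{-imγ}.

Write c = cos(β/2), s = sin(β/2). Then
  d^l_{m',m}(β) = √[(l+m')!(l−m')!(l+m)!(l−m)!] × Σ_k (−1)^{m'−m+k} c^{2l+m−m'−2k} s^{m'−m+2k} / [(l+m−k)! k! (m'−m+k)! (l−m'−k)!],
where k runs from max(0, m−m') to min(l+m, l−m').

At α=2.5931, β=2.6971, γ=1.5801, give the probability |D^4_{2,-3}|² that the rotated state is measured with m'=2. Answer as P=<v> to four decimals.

P=0.3442

Split into d^4_{2,-3}(β=2.6971) × two z-phases.
With c≡cos(β/2)=0.220421 and s≡sin(β/2)=0.975405, N=[720·2·1·5040]^{1/2}=2693.993318
k∈{0,1} keeps every argument non-negative
  k=0: (−1)^5·2693.9933/(240)·0.2204^3·0.9754^5 = -0.106138
  k=1: (−1)^6·2693.9933/(720)·0.2204^1·0.9754^7 = +0.692806
d^4_{2,-3}(2.6971) = -0.106138 +0.692806 = +0.586668
|D^4_{2,-3}|² = |d^4_{2,-3}(β)|² = (+0.586668)² = 0.344180 (the z-rotation phases have unit modulus)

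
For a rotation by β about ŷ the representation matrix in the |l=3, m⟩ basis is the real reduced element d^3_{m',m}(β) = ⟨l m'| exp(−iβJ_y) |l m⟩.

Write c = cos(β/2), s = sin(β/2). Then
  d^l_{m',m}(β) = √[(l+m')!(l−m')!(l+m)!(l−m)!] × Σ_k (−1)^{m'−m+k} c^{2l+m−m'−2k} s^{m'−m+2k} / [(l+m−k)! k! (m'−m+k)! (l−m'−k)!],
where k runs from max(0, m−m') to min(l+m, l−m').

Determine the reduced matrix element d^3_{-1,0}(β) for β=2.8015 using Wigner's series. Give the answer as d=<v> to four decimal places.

d=0.4974

d^3_{-1,0}(β=2.8015) via Wigner's sum:
With c≡cos(β/2)=0.169228 and s≡sin(β/2)=0.985577, N=[2·24·6·6]^{1/2}=41.569219
Admissible k: 1..3 (factorial args all ≥0)
  k=1: (−1)^0·41.5692/(12)·0.1692^5·0.9856^1 = +0.000474
  k=2: (−1)^1·41.5692/(4)·0.1692^3·0.9856^3 = -0.048217
  k=3: (−1)^2·41.5692/(12)·0.1692^1·0.9856^5 = +0.545149
d^3_{-1,0}(2.8015) = +0.000474 -0.048217 +0.545149 = +0.497406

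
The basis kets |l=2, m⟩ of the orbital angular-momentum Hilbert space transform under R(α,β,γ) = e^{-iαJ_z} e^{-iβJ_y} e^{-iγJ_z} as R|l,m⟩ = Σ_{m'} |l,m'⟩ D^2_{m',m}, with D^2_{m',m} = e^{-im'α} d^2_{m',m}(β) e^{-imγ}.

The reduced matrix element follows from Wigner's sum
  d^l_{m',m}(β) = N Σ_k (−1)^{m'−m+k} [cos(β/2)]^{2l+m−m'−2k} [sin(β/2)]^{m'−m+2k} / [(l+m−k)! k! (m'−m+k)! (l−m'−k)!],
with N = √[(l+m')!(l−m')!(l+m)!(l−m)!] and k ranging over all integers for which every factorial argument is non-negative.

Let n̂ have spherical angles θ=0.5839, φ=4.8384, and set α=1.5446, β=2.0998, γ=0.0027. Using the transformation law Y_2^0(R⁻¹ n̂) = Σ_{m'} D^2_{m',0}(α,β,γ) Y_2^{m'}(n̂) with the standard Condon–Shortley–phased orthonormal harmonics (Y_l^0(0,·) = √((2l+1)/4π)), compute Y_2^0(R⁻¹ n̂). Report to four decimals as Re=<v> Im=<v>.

Need the full column D^2_{m',0} for m'=−2..2 at α=1.5446, β=2.0998, γ=0.0027.
cos(β/2)=0.497658, sin(β/2)=0.867373
d^2_{-2,0}: single k=2 term ⇒ +0.456404;  D = -0.455778+0.023901i
d^2_{-1,0}: k∈[1..2] ⇒ +0.261863 -0.795472 = -0.533609;  D = -0.013977-0.533426i
d^2_{0,0}: k∈[0..2] ⇒ +0.061337 -0.745305 +0.566011 = -0.117957;  D = -0.117957+0.000000i
d^2_{1,0}: k∈[0..1] ⇒ -0.261863 +0.795472 = +0.533609;  D = +0.013977-0.533426i
d^2_{2,0}: single k=0 term ⇒ +0.456404;  D = -0.455778-0.023901i
Y_2^{m'}(θ=0.5839,φ=4.8384) and Σ D·Y over m':
  (-0.4558+0.0239i)·(-0.1137+0.0293i)  (-0.0140-0.5334i)·(+0.0447+0.3525i)  (-0.1180+0.0000i)·(+0.3432+0.0000i)  (+0.0140-0.5334i)·(-0.0447+0.3525i)  (-0.4558-0.0239i)·(-0.1137-0.0293i)
Y_2^0(R⁻¹ n̂) = +0.436574+0.000000i

Re=0.4366 Im=0.0000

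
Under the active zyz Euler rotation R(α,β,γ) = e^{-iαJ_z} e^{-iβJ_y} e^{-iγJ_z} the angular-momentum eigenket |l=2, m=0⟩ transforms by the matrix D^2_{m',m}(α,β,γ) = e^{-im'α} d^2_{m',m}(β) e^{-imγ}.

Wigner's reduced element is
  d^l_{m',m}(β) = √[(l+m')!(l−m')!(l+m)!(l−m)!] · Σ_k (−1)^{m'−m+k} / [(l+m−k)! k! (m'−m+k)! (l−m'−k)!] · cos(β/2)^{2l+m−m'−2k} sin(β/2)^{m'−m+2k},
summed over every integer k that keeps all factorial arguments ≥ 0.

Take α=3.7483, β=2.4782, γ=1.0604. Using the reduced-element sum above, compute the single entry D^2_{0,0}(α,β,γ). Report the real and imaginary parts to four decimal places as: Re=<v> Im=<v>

Re=0.4312 Im=0.0000

First d^2_{0,0}(β=2.4782), then the phase factors e^{-i(0)α} and e^{-i(0)γ}:
With c≡cos(β/2)=0.325647 and s≡sin(β/2)=0.945491, N=[2·2·2·2]^{1/2}=4.000000
k∈{0,1,2} keeps every argument non-negative
  k=0: (−1)^0·4.0000/(4)·0.3256^4·0.9455^0 = +0.011246
  k=1: (−1)^1·4.0000/(1)·0.3256^2·0.9455^2 = -0.379202
  k=2: (−1)^2·4.0000/(4)·0.3256^0·0.9455^4 = +0.799153
d^2_{0,0}(2.4782) = +0.011246 -0.379202 +0.799153 = +0.431198
D = (+1.000000+0.000000i)·(+0.431198)·(+1.000000+0.000000i) = +0.431198+0.000000i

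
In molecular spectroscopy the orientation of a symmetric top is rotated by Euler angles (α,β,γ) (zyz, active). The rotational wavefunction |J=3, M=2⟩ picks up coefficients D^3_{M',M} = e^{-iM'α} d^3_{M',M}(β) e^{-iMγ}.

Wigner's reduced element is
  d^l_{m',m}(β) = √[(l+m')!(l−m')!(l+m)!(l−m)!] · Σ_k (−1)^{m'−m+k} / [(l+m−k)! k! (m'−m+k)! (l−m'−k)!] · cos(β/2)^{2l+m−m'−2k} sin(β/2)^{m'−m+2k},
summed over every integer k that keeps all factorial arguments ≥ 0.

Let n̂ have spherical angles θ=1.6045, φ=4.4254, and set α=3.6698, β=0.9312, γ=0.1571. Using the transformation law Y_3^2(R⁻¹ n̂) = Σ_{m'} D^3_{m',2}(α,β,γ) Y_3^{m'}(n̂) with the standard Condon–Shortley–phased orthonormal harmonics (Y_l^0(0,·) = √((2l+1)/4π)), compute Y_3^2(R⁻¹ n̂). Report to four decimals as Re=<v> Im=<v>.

Re=-0.0282 Im=0.3920

Need the full column D^3_{m',2} for m'=−3..3 at α=3.6698, β=0.9312, γ=0.1571.
cos(β/2)=0.893552, sin(β/2)=0.448959
d^3_{-3,2}: single k=5 term ⇒ +0.039924;  D = -0.011812-0.038136i
d^3_{-2,2}: k∈[4..5] ⇒ +0.162195 -0.008189 = +0.154006;  D = +0.113498+0.104096i
d^3_{-1,2}: k∈[3..4] ⇒ +0.408329 -0.051541 = +0.356788;  D = -0.348649-0.075774i
d^3_{0,2}: k∈[2..3] ⇒ +0.703808 -0.177675 = +0.526132;  D = +0.500375-0.162604i
d^3_{1,2}: k∈[1..2] ⇒ +0.808736 -0.408329 = +0.400407;  D = -0.266538+0.298803i
d^3_{2,2}: k∈[0..1] ⇒ +0.509003 -0.642486 = -0.133483;  D = -0.026543+0.130817i
d^3_{3,2}: single k=0 term ⇒ -0.626444;  D = -0.201824-0.593042i
Y_3^{m'}(θ=1.6045,φ=4.4254) and Σ D·Y over m':
  (-0.0118-0.0381i)·(+0.3159-0.2714i)  (+0.1135+0.1041i)·(+0.0289+0.0187i)  (-0.3486-0.0758i)·(+0.0909-0.3080i)  (+0.5004-0.1626i)·(+0.0377+0.0000i)  (-0.2665+0.2988i)·(-0.0909-0.3080i)  (-0.0265+0.1308i)·(+0.0289-0.0187i)  (-0.2018-0.5930i)·(-0.3159-0.2714i)
Y_3^2(R⁻¹ n̂) = -0.028216+0.392014i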